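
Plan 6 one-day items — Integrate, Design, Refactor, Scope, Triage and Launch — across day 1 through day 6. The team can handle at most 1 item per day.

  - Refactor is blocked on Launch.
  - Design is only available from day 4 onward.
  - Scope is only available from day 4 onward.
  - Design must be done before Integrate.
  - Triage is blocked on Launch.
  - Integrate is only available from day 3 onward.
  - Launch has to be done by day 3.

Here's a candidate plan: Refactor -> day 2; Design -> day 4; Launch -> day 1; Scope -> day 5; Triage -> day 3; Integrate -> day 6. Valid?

Valid

Design must be done before Integrate — holds.
Integrate is only available from day 3 onward — holds.
Refactor is blocked on Launch — holds.
Design is only available from day 4 onward — holds.
Launch has to be done by day 3 — holds.
The team can handle at most 1 item per day — holds.
Triage is blocked on Launch — holds.
Scope is only available from day 4 onward — holds.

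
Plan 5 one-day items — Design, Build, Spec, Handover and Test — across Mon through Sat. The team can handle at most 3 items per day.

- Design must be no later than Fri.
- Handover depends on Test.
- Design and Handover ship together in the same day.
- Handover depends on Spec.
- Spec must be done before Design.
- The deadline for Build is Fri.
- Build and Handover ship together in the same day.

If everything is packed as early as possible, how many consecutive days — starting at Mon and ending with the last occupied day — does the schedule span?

2

The precedence chain requires at least 2 distinct days.
With at most 3 per day and 5 tasks, at least 2 days are needed.
2 works (last occupied day: Tue): for example Build -> Tue, Test -> Mon, Handover -> Tue, Spec -> Mon, Design -> Tue.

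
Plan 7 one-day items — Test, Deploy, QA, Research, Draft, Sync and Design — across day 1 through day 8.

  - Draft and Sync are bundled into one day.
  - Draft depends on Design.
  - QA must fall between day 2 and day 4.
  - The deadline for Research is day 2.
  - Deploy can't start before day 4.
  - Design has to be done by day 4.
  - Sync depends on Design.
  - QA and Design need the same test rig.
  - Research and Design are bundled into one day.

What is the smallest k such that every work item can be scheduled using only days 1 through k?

The precedence chain requires at least 2 distinct days.
Deploy can't be placed before day 4, so the schedule must run through at least day 4.
4 works (last occupied day: day 4): for example Deploy in day 4; QA in day 2; Draft in day 2; Design in day 1; Test in day 1; Research in day 1; Sync in day 2.

4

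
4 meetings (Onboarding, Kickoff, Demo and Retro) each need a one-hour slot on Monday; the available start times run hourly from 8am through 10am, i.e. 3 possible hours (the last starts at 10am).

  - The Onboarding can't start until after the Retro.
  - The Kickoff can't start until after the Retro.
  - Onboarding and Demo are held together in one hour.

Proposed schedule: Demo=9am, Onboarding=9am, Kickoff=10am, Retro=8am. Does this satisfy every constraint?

Yes

The Kickoff can't start until after the Retro — holds.
Onboarding and Demo are held together in one hour — holds.
The Onboarding can't start until after the Retro — holds.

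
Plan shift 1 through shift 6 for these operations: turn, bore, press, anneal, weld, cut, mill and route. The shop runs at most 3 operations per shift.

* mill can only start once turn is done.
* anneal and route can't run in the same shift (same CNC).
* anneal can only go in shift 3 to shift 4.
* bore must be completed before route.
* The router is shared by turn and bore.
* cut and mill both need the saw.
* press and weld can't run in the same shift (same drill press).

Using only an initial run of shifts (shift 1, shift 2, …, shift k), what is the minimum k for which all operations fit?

3 shifts

The precedence chain requires at least 2 distinct shifts.
With at most 3 per shift and 8 operations, at least 3 shifts are needed.
anneal can't be placed before shift 3, so the schedule must run through at least shift 3.
3 works (last occupied shift: shift 3): for example weld -> shift 2, turn -> shift 2, cut -> shift 1, bore -> shift 1, anneal -> shift 3, route -> shift 2, mill -> shift 3, press -> shift 1.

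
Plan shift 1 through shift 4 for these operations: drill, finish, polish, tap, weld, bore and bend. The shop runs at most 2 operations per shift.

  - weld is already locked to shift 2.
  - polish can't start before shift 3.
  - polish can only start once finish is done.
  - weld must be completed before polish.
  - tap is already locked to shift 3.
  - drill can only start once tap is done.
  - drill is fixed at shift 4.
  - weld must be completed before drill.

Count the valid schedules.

Splitting on finish: it can be shift 1 (12), shift 2 (6), shift 3 (3). Listing each branch's schedules as (drill, polish, tap, weld, bore, bend) by shift number:
finish=shift 1: (4,3,3,2,1,2) (4,3,3,2,1,4) (4,3,3,2,2,1) (4,3,3,2,2,4) (4,3,3,2,4,1) (4,3,3,2,4,2) (4,4,3,2,1,2) (4,4,3,2,1,3) (4,4,3,2,2,1) (4,4,3,2,2,3) (4,4,3,2,3,1) (4,4,3,2,3,2) — 12.
finish=shift 2: (4,3,3,2,1,1) (4,3,3,2,1,4) (4,3,3,2,4,1) (4,4,3,2,1,1) (4,4,3,2,1,3) (4,4,3,2,3,1) — 6.
finish=shift 3: (4,4,3,2,1,1) (4,4,3,2,1,2) (4,4,3,2,2,1) — 3.
Summing: 12 + 6 + 3 = 21.

21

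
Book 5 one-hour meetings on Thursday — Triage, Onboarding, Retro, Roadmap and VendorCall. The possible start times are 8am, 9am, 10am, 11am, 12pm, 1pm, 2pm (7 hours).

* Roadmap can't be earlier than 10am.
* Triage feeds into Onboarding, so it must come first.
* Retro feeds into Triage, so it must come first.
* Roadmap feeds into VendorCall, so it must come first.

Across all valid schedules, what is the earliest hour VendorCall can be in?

Precedence pushes VendorCall to at least 11am.
VendorCall at 11am is achievable: Roadmap=10am; Onboarding=10am; VendorCall=11am; Triage=9am; Retro=8am.

11am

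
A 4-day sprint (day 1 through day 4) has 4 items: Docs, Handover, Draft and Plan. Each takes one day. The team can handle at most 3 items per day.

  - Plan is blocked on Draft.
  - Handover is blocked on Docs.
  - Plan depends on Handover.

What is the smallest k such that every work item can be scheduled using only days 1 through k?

The precedence chain requires at least 3 distinct days.
With at most 3 per day and 4 work items, at least 2 days are needed.
3 works (last occupied day: day 3): for example Docs -> day 1, Handover -> day 2, Draft -> day 1, Plan -> day 3.

3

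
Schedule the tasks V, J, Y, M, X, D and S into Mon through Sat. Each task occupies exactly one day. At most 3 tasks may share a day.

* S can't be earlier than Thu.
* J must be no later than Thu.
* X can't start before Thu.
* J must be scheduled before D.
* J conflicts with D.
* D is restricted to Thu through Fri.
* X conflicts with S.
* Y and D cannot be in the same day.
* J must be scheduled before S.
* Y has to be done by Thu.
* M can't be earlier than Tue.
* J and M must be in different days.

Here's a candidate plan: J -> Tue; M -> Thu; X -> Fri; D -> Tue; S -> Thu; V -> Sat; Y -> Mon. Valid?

No. J conflicts with D is not satisfied.

Y and D cannot be in the same day — holds.
S can't be earlier than Thu — holds.
D is restricted to Thu through Fri — violated.
Y has to be done by Thu — holds.
J must be no later than Thu — holds.
J and M must be in different days — holds.
J must be scheduled before S — holds.
At most 3 tasks may share a day — holds.
J conflicts with D — violated.
M can't be earlier than Tue — holds.
X can't start before Thu — holds.
J must be scheduled before D — violated.
X conflicts with S — holds.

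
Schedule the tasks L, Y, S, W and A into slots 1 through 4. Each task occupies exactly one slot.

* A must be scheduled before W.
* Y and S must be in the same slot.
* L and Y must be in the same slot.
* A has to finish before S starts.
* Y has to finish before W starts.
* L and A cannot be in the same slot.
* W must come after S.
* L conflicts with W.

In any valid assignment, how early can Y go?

Y must be in the same slot as S, which can't be before 2, so Y is at least 2; downstream work caps Y at 3.
Y at 2 is achievable: A in 1; L in 2; W in 3; Y in 2; S in 2.

2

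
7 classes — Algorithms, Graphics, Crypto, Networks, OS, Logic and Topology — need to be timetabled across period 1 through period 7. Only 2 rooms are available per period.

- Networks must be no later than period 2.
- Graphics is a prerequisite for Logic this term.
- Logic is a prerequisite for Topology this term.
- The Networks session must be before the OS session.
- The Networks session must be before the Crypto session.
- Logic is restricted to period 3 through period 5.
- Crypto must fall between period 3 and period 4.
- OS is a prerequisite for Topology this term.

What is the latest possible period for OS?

period 6

Precedence pushes OS to at least period 2; downstream work caps OS at period 6.
OS at period 6 is achievable: OS=period 6, Graphics=period 1, Logic=period 3, Topology=period 7, Networks=period 1, Crypto=period 3, Algorithms=period 2.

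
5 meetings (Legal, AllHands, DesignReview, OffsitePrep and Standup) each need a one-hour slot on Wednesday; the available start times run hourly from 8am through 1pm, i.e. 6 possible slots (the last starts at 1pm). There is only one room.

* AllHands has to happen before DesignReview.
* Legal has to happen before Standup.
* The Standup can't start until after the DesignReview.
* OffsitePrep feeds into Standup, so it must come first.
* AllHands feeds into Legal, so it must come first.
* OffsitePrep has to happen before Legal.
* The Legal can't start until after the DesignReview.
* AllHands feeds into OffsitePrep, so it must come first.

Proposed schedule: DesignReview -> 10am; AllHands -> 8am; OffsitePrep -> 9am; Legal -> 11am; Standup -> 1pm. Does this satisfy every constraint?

Yes

OffsitePrep has to happen before Legal — holds.
The Legal can't start until after the DesignReview — holds.
OffsitePrep feeds into Standup, so it must come first — holds.
Legal has to happen before Standup — holds.
There is only one room — holds.
The Standup can't start until after the DesignReview — holds.
AllHands feeds into Legal, so it must come first — holds.
AllHands has to happen before DesignReview — holds.
AllHands feeds into OffsitePrep, so it must come first — holds.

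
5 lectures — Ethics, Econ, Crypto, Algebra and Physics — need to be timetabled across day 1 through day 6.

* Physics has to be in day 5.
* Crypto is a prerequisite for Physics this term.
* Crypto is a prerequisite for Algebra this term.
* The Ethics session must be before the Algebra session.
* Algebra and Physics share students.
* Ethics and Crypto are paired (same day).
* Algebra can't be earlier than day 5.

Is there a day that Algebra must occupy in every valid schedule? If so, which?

day 6

Algebra's window is day 5–day 6.
Physics is fixed at day 5, and Algebra can't share a day with Physics.
So Algebra must be day 6.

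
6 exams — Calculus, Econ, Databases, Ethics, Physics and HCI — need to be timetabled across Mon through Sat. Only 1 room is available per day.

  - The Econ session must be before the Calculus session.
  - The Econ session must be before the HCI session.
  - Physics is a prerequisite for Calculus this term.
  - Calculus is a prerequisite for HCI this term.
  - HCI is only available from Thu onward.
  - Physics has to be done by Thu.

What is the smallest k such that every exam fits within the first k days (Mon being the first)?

6 days

The precedence chain requires at least 3 distinct days.
With at most 1 per day and 6 exams, at least 6 days are needed.
HCI can't be placed before Thu — that is day 4 counting from Mon — so the schedule must run through at least 4 days.
6 works (last occupied day: Sat): for example Ethics in Sat, Databases in Fri, Physics in Mon, HCI in Thu, Calculus in Wed, Econ in Tue.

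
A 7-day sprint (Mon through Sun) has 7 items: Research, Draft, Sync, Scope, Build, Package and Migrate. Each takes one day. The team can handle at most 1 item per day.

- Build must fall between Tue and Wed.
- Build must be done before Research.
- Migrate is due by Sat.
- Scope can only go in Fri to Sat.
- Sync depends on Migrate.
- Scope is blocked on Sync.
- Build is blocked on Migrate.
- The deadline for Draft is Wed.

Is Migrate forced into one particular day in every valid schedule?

Migrate can be Mon (e.g. Research -> Sat, Sync -> Thu, Scope -> Fri, Draft -> Wed, Package -> Sun, Migrate -> Mon, Build -> Tue) or Tue (e.g. Research in Sat, Build in Wed, Migrate in Tue, Sync in Thu, Draft in Mon, Package in Sun, Scope in Fri).

No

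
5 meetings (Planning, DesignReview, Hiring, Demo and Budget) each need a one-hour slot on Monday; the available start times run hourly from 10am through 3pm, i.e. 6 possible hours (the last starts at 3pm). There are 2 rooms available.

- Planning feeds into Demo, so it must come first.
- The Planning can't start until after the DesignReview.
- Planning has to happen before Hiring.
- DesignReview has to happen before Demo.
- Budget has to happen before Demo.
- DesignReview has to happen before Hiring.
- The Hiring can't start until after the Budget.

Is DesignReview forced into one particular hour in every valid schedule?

No

DesignReview can be 10am (e.g. Hiring in 12pm; DesignReview in 10am; Planning in 11am; Budget in 10am; Demo in 12pm) or 11am (e.g. Planning -> 12pm; DesignReview -> 11am; Hiring -> 1pm; Budget -> 10am; Demo -> 1pm).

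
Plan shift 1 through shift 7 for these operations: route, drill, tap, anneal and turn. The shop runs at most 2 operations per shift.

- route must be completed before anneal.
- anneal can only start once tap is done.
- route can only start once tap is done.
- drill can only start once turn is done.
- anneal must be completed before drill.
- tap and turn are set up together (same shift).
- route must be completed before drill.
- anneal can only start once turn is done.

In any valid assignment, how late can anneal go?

shift 6

Precedence pushes anneal to at least shift 3; downstream work caps anneal at shift 6.
anneal at shift 6 is achievable: tap=shift 1; anneal=shift 6; drill=shift 7; turn=shift 1; route=shift 2.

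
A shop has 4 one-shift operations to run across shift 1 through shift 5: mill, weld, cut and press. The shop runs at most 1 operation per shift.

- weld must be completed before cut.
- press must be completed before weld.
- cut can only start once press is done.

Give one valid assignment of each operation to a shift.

cut=shift 3, weld=shift 2, press=shift 1, mill=shift 4

Checking: press(shift 1) before cut(shift 3); weld(shift 2) before cut(shift 3); press(shift 1) before weld(shift 2); max 1 per shift (cap 1).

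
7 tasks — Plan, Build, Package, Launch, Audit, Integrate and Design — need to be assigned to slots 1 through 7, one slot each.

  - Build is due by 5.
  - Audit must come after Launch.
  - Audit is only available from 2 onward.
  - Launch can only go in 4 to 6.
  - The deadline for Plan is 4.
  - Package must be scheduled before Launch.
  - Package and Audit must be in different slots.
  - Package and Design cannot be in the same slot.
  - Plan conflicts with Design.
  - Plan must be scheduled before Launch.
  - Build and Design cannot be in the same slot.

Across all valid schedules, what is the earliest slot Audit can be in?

Audit is available from 2; precedence pushes Audit to at least 5.
Audit at 5 is achievable: Launch=4, Build=1, Design=2, Integrate=1, Audit=5, Plan=1, Package=1.

5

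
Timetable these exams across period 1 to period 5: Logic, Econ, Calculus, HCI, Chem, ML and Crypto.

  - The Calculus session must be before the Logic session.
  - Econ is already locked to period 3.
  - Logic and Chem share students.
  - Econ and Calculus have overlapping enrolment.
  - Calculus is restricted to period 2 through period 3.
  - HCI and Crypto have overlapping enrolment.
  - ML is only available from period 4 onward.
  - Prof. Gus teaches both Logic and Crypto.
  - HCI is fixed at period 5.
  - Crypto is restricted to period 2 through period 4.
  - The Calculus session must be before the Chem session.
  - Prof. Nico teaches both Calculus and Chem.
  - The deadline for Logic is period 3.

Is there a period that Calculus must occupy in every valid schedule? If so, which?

period 2

Calculus's window is period 2–period 3.
Econ is fixed at period 3, and Calculus can't share a period with Econ.
So Calculus must be period 2.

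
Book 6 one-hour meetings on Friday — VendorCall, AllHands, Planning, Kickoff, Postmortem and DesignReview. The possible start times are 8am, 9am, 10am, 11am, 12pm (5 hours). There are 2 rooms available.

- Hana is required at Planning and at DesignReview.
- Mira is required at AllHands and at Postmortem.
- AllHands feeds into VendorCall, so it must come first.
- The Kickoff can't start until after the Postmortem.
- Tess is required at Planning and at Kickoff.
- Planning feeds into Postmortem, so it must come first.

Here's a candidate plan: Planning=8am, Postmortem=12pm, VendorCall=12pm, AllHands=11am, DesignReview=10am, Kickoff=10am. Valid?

Mira is required at AllHands and at Postmortem — holds.
The Kickoff can't start until after the Postmortem — violated.
AllHands feeds into VendorCall, so it must come first — holds.
There are 2 rooms available — holds.
Hana is required at Planning and at DesignReview — holds.
Planning feeds into Postmortem, so it must come first — holds.
Tess is required at Planning and at Kickoff — holds.

No. The Kickoff can't start until after the Postmortem is not satisfied.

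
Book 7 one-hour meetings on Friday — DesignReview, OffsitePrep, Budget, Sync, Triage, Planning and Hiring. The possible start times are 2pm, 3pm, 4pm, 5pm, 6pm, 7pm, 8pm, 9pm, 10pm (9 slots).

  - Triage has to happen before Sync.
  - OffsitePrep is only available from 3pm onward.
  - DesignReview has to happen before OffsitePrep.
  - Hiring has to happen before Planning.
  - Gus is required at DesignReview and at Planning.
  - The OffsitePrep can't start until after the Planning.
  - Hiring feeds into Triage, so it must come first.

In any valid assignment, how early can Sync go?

Precedence pushes Sync to at least 4pm.
Sync at 4pm is achievable: Hiring -> 2pm, Sync -> 4pm, Budget -> 2pm, Planning -> 3pm, DesignReview -> 2pm, Triage -> 3pm, OffsitePrep -> 4pm.

4pm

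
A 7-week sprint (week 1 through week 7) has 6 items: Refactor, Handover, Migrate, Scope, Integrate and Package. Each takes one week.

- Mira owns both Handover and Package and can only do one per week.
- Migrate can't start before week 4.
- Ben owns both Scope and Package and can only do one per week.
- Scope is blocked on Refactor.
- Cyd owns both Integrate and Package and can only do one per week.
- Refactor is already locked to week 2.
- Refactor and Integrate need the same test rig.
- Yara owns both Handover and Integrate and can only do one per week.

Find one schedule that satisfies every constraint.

Scope -> week 3; Handover -> week 1; Migrate -> week 4; Integrate -> week 3; Refactor -> week 2; Package -> week 2

Checking: Refactor(week 2) before Scope(week 3); Handover(week 1) != Package(week 2); Refactor(week 2) != Integrate(week 3); Scope(week 3) != Package(week 2); Integrate(week 3) != Package(week 2); Handover(week 1) != Integrate(week 3); Migrate=week 4 in [week 4,week 7]; Refactor=week 2 in [week 2,week 2].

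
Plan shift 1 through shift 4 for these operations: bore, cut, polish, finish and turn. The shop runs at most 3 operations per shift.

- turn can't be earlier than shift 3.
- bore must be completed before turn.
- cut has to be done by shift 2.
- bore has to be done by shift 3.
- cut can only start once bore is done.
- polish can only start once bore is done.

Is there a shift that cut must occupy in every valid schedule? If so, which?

shift 2

Precedence pushes cut to at least shift 2; cut's own window allows nothing later than shift 2.
So cut is pinned to shift 2.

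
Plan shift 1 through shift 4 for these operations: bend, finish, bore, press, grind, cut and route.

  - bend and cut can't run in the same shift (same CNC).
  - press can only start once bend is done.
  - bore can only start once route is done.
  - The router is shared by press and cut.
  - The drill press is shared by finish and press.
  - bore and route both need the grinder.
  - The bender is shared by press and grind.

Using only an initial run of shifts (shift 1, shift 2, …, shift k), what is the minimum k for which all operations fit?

The precedence chain requires at least 2 distinct shifts.
Could 2 shifts be enough, i.e. nothing placed later than shift 2? No: press must come after bend (at shift 1 or later) → {shift 2}; bend must come before press (at shift 2 or earlier) → {shift 1}; cut can't share with press (shift 2) → {shift 1}; cut can't share with bend (shift 1) → nothing is left.
So 2 shifts is not enough.
3 works (last occupied shift: shift 3): for example bore=shift 2, cut=shift 3, bend=shift 1, grind=shift 1, route=shift 1, press=shift 2, finish=shift 1.

3 shifts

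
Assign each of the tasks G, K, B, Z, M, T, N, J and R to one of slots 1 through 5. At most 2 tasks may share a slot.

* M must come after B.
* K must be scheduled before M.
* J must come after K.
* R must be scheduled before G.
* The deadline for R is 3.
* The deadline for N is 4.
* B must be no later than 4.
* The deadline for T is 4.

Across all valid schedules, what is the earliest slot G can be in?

2

Precedence pushes G to at least 2.
G at 2 is achievable: M=4; N=3; J=4; Z=5; R=1; G=2; B=1; T=2; K=3.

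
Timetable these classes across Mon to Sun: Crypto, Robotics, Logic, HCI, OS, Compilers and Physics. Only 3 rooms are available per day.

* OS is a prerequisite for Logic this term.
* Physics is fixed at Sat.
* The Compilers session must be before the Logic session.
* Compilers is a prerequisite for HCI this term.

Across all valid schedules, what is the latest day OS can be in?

Sat

Downstream work caps OS at Sat.
OS at Sat is achievable: HCI -> Tue, Compilers -> Mon, Crypto -> Mon, Robotics -> Mon, OS -> Sat, Physics -> Sat, Logic -> Sun.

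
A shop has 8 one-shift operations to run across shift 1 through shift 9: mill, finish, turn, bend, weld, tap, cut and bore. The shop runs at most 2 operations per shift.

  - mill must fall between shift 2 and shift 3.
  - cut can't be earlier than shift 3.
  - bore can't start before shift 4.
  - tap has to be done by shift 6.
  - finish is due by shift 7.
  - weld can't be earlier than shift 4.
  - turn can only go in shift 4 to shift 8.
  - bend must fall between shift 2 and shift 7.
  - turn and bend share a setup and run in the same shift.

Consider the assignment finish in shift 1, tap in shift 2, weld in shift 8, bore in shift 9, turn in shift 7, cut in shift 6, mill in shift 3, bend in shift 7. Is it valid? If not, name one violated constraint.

Yes

cut can't be earlier than shift 3 — holds.
turn can only go in shift 4 to shift 8 — holds.
turn and bend share a setup and run in the same shift — holds.
bore can't start before shift 4 — holds.
weld can't be earlier than shift 4 — holds.
finish is due by shift 7 — holds.
mill must fall between shift 2 and shift 3 — holds.
bend must fall between shift 2 and shift 7 — holds.
tap has to be done by shift 6 — holds.
The shop runs at most 2 operations per shift — holds.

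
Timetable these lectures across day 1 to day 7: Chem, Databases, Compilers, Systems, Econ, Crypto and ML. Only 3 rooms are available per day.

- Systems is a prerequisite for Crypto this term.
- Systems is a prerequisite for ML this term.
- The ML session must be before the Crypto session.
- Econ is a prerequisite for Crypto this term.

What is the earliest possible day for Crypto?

Precedence pushes Crypto to at least day 3.
Crypto at day 3 is achievable: Systems=day 1, Databases=day 2, Chem=day 1, Compilers=day 2, Econ=day 1, ML=day 2, Crypto=day 3.

day 3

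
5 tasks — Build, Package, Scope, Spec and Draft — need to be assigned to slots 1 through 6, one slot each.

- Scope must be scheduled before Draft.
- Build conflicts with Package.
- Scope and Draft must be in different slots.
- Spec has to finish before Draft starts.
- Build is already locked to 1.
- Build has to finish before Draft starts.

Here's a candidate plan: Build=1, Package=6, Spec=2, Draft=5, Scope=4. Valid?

Yes, all constraints hold

Build conflicts with Package — holds.
Build is already locked to 1 — holds.
Build has to finish before Draft starts — holds.
Scope must be scheduled before Draft — holds.
Spec has to finish before Draft starts — holds.
Scope and Draft must be in different slots — holds.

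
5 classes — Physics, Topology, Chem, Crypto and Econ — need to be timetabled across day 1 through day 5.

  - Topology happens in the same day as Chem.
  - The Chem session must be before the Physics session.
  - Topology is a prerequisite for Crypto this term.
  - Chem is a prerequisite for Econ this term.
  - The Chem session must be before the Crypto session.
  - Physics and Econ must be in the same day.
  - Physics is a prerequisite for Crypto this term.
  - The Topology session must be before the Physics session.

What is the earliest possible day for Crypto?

Precedence pushes Crypto to at least day 3.
Crypto at day 3 is achievable: Topology=day 1; Physics=day 2; Econ=day 2; Chem=day 1; Crypto=day 3.

day 3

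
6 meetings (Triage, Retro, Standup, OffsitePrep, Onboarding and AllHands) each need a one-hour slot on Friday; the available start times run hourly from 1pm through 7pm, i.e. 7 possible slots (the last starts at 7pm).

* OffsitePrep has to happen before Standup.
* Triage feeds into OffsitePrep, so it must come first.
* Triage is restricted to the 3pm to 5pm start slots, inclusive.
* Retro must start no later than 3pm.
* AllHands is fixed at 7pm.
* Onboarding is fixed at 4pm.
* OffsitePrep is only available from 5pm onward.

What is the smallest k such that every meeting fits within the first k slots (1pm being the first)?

7 slots

The precedence chain requires at least 3 distinct slots.
AllHands can't be placed before 7pm — that is slot 7 counting from 1pm — so the schedule must run through at least 7 slots.
7 works (last occupied slot: 7pm): for example OffsitePrep -> 5pm, Triage -> 3pm, Retro -> 1pm, Onboarding -> 4pm, Standup -> 6pm, AllHands -> 7pm.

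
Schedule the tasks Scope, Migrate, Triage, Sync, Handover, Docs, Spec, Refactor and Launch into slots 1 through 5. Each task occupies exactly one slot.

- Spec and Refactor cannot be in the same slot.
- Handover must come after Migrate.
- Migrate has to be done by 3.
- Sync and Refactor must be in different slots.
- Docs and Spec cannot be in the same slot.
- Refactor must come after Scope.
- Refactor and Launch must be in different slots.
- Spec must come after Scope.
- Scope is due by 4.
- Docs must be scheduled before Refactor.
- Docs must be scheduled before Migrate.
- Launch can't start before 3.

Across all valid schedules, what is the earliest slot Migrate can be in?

2

Precedence pushes Migrate to at least 2; Migrate's own window allows nothing later than 3.
Migrate at 2 is achievable: Docs in 1; Handover in 3; Spec in 3; Refactor in 2; Scope in 1; Triage in 1; Launch in 3; Sync in 1; Migrate in 2.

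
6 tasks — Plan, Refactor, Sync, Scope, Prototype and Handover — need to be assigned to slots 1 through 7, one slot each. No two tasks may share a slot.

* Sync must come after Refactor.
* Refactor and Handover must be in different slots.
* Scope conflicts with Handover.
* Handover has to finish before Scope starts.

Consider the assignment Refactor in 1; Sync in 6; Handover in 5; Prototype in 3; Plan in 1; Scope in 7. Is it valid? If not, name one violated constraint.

No — it violates: No two tasks may share a slot

Sync must come after Refactor — holds.
No two tasks may share a slot — violated.
Handover has to finish before Scope starts — holds.
Refactor and Handover must be in different slots — holds.
Scope conflicts with Handover — holds.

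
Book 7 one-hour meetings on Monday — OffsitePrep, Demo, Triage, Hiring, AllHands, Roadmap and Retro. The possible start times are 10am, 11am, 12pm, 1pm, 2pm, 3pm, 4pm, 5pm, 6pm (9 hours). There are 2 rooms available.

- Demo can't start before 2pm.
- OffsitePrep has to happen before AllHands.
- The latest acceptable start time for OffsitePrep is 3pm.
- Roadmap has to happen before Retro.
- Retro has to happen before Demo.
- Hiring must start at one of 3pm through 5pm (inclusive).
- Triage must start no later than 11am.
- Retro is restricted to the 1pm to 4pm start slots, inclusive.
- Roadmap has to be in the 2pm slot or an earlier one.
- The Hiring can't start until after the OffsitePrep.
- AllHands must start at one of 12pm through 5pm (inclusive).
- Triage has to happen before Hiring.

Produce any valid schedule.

Demo=2pm, AllHands=12pm, OffsitePrep=11am, Triage=10am, Retro=1pm, Hiring=3pm, Roadmap=10am

Checking: Roadmap(10am) before Retro(1pm); OffsitePrep(11am) before AllHands(12pm); OffsitePrep(11am) before Hiring(3pm); Retro(1pm) before Demo(2pm); Triage(10am) before Hiring(3pm); Demo=2pm in [2pm,6pm]; Retro=1pm in [1pm,4pm]; OffsitePrep=11am in [10am,3pm]; Hiring=3pm in [3pm,5pm]; Roadmap=10am in [10am,2pm]; Triage=10am in [10am,11am]; AllHands=12pm in [12pm,5pm]; max 2 per hour (cap 2).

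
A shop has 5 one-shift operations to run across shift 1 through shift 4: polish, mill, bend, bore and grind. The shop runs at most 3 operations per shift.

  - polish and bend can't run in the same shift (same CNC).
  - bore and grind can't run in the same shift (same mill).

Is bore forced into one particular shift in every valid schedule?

No

bore can be shift 1 (e.g. bore in shift 1, bend in shift 2, mill in shift 1, grind in shift 2, polish in shift 1) or shift 2 (e.g. bore=shift 2, mill=shift 1, polish=shift 1, bend=shift 2, grind=shift 1).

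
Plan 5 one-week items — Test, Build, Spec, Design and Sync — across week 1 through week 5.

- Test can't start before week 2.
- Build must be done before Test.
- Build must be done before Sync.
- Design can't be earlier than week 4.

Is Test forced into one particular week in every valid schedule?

Test can be week 2 (e.g. Spec=week 1, Test=week 2, Sync=week 2, Design=week 4, Build=week 1) or week 3 (e.g. Test=week 3; Spec=week 1; Sync=week 2; Build=week 1; Design=week 4).

No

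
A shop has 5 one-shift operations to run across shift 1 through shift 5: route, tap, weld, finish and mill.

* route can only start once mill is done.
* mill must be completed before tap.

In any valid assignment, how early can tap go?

Precedence pushes tap to at least shift 2.
tap at shift 2 is achievable: tap=shift 2; weld=shift 1; mill=shift 1; route=shift 2; finish=shift 1.

shift 2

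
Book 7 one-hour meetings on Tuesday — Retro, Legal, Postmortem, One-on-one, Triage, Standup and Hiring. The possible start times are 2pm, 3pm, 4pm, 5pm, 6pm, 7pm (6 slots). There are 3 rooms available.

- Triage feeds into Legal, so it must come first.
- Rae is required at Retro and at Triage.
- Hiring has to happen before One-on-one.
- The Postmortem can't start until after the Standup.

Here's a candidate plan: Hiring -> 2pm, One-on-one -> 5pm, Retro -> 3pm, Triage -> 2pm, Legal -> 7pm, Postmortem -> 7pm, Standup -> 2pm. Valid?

Valid

Hiring has to happen before One-on-one — holds.
The Postmortem can't start until after the Standup — holds.
There are 3 rooms available — holds.
Rae is required at Retro and at Triage — holds.
Triage feeds into Legal, so it must come first — holds.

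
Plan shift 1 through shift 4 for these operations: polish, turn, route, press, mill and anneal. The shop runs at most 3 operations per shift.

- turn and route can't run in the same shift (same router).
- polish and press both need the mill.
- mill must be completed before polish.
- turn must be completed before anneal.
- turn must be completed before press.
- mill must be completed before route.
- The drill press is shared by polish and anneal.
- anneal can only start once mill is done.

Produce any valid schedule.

mill -> shift 1, press -> shift 2, polish -> shift 3, turn -> shift 1, anneal -> shift 2, route -> shift 2

Checking: mill(shift 1) before polish(shift 3); turn(shift 1) before anneal(shift 2); mill(shift 1) before anneal(shift 2); mill(shift 1) before route(shift 2); turn(shift 1) before press(shift 2); polish(shift 3) != press(shift 2); turn(shift 1) != route(shift 2); polish(shift 3) != anneal(shift 2); max 3 per shift (cap 3).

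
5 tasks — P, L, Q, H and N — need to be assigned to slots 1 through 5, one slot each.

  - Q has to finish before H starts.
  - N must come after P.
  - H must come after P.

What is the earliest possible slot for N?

Precedence pushes N to at least 2.
N at 2 is achievable: P -> 1, N -> 2, L -> 1, H -> 2, Q -> 1.

2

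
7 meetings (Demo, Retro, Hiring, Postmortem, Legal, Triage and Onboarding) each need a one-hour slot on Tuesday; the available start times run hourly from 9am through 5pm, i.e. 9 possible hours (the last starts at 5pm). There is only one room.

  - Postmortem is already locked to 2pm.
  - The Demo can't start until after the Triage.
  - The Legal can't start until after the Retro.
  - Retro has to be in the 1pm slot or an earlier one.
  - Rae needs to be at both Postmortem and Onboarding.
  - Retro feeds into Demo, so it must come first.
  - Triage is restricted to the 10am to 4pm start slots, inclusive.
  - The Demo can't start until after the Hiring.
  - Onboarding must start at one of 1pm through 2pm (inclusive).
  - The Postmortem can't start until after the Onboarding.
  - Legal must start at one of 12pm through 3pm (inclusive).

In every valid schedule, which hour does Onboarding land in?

1pm

Onboarding's window is 1pm–2pm.
Postmortem is fixed at 2pm, and Onboarding can't share a hour with Postmortem.
So Onboarding must be 1pm.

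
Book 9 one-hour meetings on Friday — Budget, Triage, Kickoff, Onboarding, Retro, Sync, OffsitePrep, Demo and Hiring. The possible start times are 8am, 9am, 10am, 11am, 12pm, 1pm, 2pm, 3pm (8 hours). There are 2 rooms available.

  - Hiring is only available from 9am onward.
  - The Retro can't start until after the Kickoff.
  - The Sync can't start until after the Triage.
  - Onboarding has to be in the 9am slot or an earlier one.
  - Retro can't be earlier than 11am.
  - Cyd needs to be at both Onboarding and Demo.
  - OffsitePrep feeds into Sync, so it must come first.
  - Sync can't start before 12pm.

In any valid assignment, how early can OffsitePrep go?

8am

Downstream work caps OffsitePrep at 2pm.
OffsitePrep at 8am is achievable: Sync=12pm, Budget=10am, Hiring=9am, Retro=11am, OffsitePrep=8am, Onboarding=8am, Triage=9am, Kickoff=10am, Demo=11am.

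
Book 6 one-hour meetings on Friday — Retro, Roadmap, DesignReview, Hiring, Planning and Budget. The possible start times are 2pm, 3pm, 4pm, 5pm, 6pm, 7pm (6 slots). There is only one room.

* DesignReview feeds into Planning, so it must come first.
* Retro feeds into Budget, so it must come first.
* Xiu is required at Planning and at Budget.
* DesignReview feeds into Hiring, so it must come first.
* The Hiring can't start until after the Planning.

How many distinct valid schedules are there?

60

Splitting on Retro: it can be 2pm (20), 3pm (16), 4pm (12), 5pm (8), 6pm (4). Listing each branch's schedules as (Roadmap, DesignReview, Hiring, Planning, Budget):
Retro=2pm: (3pm,4pm,6pm,5pm,7pm) (3pm,4pm,7pm,5pm,6pm) (3pm,4pm,7pm,6pm,5pm) (3pm,5pm,7pm,6pm,4pm) (4pm,3pm,6pm,5pm,7pm) (4pm,3pm,7pm,5pm,6pm) (4pm,3pm,7pm,6pm,5pm) (4pm,5pm,7pm,6pm,3pm) (5pm,3pm,6pm,4pm,7pm) (5pm,3pm,7pm,4pm,6pm) (5pm,3pm,7pm,6pm,4pm) (5pm,4pm,7pm,6pm,3pm) (6pm,3pm,5pm,4pm,7pm) (6pm,3pm,7pm,4pm,5pm) (6pm,3pm,7pm,5pm,4pm) (6pm,4pm,7pm,5pm,3pm) (7pm,3pm,5pm,4pm,6pm) (7pm,3pm,6pm,4pm,5pm) (7pm,3pm,6pm,5pm,4pm) (7pm,4pm,6pm,5pm,3pm) — 20.
Retro=3pm: (2pm,4pm,6pm,5pm,7pm) (2pm,4pm,7pm,5pm,6pm) (2pm,4pm,7pm,6pm,5pm) (2pm,5pm,7pm,6pm,4pm) (4pm,2pm,6pm,5pm,7pm) (4pm,2pm,7pm,5pm,6pm) (4pm,2pm,7pm,6pm,5pm) (5pm,2pm,6pm,4pm,7pm) (5pm,2pm,7pm,4pm,6pm) (5pm,2pm,7pm,6pm,4pm) (6pm,2pm,5pm,4pm,7pm) (6pm,2pm,7pm,4pm,5pm) (6pm,2pm,7pm,5pm,4pm) (7pm,2pm,5pm,4pm,6pm) (7pm,2pm,6pm,4pm,5pm) (7pm,2pm,6pm,5pm,4pm) — 16.
Retro=4pm: (2pm,3pm,6pm,5pm,7pm) (2pm,3pm,7pm,5pm,6pm) (2pm,3pm,7pm,6pm,5pm) (3pm,2pm,6pm,5pm,7pm) (3pm,2pm,7pm,5pm,6pm) (3pm,2pm,7pm,6pm,5pm) (5pm,2pm,6pm,3pm,7pm) (5pm,2pm,7pm,3pm,6pm) (6pm,2pm,5pm,3pm,7pm) (6pm,2pm,7pm,3pm,5pm) (7pm,2pm,5pm,3pm,6pm) (7pm,2pm,6pm,3pm,5pm) — 12.
Retro=5pm: (2pm,3pm,6pm,4pm,7pm) (2pm,3pm,7pm,4pm,6pm) (3pm,2pm,6pm,4pm,7pm) (3pm,2pm,7pm,4pm,6pm) (4pm,2pm,6pm,3pm,7pm) (4pm,2pm,7pm,3pm,6pm) (6pm,2pm,4pm,3pm,7pm) (7pm,2pm,4pm,3pm,6pm) — 8.
Retro=6pm: (2pm,3pm,5pm,4pm,7pm) (3pm,2pm,5pm,4pm,7pm) (4pm,2pm,5pm,3pm,7pm) (5pm,2pm,4pm,3pm,7pm) — 4.
Summing: 20 + 16 + 12 + 8 + 4 = 60.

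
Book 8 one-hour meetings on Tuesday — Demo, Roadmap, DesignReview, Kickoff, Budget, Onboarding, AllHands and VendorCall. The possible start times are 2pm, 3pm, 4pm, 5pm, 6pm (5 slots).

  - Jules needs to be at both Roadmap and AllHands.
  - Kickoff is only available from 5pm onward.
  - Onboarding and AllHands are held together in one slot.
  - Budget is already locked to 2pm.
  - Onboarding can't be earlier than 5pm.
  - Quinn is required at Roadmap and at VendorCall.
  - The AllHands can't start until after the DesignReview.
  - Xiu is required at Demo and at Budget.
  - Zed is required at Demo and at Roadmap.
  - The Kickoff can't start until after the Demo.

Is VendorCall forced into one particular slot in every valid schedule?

VendorCall can be 2pm (e.g. Kickoff -> 5pm, Roadmap -> 4pm, VendorCall -> 2pm, DesignReview -> 2pm, Onboarding -> 5pm, Demo -> 3pm, AllHands -> 5pm, Budget -> 2pm) or 3pm (e.g. Budget in 2pm, VendorCall in 3pm, DesignReview in 2pm, Demo in 3pm, Onboarding in 5pm, Kickoff in 5pm, Roadmap in 2pm, AllHands in 5pm).

No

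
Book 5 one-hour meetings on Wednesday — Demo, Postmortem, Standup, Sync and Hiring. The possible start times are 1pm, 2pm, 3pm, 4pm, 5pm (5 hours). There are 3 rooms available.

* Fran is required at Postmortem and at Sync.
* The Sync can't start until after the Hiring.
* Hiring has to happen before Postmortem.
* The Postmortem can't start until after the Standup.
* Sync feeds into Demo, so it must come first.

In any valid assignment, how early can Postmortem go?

2pm

Precedence pushes Postmortem to at least 2pm.
Postmortem at 2pm is achievable: Sync in 3pm, Demo in 4pm, Hiring in 1pm, Postmortem in 2pm, Standup in 1pm.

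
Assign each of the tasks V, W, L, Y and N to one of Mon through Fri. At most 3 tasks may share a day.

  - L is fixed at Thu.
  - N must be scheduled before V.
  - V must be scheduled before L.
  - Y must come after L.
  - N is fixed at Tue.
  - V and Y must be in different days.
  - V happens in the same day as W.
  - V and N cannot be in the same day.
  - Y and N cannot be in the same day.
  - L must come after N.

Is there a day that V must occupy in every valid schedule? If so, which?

N is fixed at Tue and must come before V, so V is at least Wed.
L is fixed at Thu and must come after V, so V is at most Wed.
So V must be Wed.

Wed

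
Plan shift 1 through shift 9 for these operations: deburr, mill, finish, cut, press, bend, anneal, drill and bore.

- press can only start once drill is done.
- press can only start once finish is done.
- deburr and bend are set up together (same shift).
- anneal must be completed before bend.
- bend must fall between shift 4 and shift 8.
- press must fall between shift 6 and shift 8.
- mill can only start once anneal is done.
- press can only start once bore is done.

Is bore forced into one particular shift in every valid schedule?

bore can be shift 1 (e.g. bend in shift 4, bore in shift 1, mill in shift 2, deburr in shift 4, drill in shift 1, press in shift 6, finish in shift 1, cut in shift 1, anneal in shift 1) or shift 2 (e.g. bend=shift 4; cut=shift 1; mill=shift 2; press=shift 6; anneal=shift 1; finish=shift 1; drill=shift 1; bore=shift 2; deburr=shift 4).

No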